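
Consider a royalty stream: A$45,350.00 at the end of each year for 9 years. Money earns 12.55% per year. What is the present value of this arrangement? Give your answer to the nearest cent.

This is an ordinary annuity: 9 payments of A$45,350.00 at the end of each year.
Periodic rate r = 0.1255 per year.
PV = PMT × [(1 − (1+r)^−n)/r] = 45,350 × [1 − (1+r)^−9] / r = A$236,666.75

A$236,666.75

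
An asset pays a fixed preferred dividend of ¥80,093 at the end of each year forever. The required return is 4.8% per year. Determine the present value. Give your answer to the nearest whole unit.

Periodic rate r = 0.048 per year.
Level perpetuity: PV = PMT / r = 80,093 / (0.048) = ¥1,668,604.

¥1,668,604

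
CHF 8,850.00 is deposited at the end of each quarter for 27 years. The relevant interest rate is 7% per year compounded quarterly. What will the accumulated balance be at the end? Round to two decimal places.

CHF 2,787,517.93

This is an ordinary annuity: 108 deposits of CHF 8,850.00 at the end of each quarter.
Periodic rate r = 0.07/4 per quarter; n is counted in quarters.
FV = PMT × [((1+r)^n − 1)/r] = 8,850 × [(1+r)^108 − 1] / r = CHF 2,787,517.93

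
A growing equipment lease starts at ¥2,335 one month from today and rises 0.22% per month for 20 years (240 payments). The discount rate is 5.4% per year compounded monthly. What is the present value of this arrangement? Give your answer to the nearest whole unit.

Periodic rate r = 0.054/12 per month; n is counted in months.
Growing ordinary annuity: PV = PMT₁ × [1 − ((1+g)/(1+r))^n] / (r − g) = 2,335 × [1 − ((1+0.0022)/(1+r))^240] / (r − 0.0022) = ¥429,580.

¥429,580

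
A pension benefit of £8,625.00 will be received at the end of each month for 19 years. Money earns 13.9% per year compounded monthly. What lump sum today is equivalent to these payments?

£690,709.64

This is an ordinary annuity: 228 payments of £8,625.00 at the end of each month.
Periodic rate r = 0.139/12 per month; n is counted in months.
PV = PMT × [(1 − (1+r)^−n)/r] = 8,625 × [1 − (1+r)^−228] / r = £690,709.64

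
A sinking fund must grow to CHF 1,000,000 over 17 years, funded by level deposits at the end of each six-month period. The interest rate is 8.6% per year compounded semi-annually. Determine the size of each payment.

CHF 13,501.97

Level ordinary annuity; solve FV = PMT × [((1+r)^n − 1)/r] for PMT.
Periodic rate r = 0.086/2 per half-year; n is counted in half-years.
With n = 34: PMT = 1,000,000 / ([((1+r)^n − 1)/r]) = CHF 13,501.97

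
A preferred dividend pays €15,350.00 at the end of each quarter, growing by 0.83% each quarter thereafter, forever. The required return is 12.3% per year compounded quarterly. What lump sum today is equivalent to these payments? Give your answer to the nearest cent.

Periodic rate r = 0.123/4 per quarter.
Growing perpetuity (Gordon): PV = PMT₁ / (r − g) = 15,350 / (r − 0.0083) = €683,741.65.

€683,741.65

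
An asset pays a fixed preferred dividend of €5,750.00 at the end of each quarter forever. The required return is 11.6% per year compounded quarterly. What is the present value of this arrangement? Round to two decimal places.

€198,275.86

Periodic rate r = 0.116/4 per quarter.
Level perpetuity: PV = PMT / r = 5,750 / (0.116/4) = €198,275.86.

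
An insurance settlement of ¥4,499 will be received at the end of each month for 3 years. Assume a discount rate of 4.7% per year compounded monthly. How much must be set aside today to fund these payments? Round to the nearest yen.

This is an ordinary annuity: 36 payments of ¥4,499 at the end of each month.
Periodic rate r = 0.047/12 per month; n is counted in months.
PV = PMT × [(1 − (1+r)^−n)/r] = 4,499 × [1 − (1+r)^−36] / r = ¥150,789

¥150,789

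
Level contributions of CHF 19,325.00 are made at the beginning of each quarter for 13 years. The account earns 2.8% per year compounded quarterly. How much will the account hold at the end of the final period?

CHF 1,215,573.57

This is an annuity due: 52 deposits of CHF 19,325.00 at the beginning of each quarter.
Periodic rate r = 0.028/4 per quarter; n is counted in quarters.
FV = PMT × [((1+r)^n − 1)/r] × (1+r) = 19,325 × [(1+r)^52 − 1] / r × (1+r) = CHF 1,215,573.57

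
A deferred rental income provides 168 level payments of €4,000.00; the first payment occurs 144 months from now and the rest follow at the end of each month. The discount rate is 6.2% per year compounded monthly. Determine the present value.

€214,627.74

Ordinary annuity of 168 payments, first payment at period 144.
Periodic rate r = 0.062/12 per month; n is counted in months.
The ordinary-annuity PV formula values the stream one period before the first payment (period 143); discount that back 143 periods:
PV₀ = 4,000 × [1 − (1+r)^−168] / r × (1+r)^−143 = €214,627.74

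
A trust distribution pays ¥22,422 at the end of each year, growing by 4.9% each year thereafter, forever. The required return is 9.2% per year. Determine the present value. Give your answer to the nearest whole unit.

Periodic rate r = 0.092 per year.
Growing perpetuity (Gordon): PV = PMT₁ / (r − g) = 22,422 / (r − 0.049) = ¥521,442.

¥521,442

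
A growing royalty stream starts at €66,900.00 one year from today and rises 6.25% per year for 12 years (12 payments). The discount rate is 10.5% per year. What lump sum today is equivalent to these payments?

Periodic rate r = 0.105 per year.
Growing ordinary annuity: PV = PMT₁ × [1 − ((1+g)/(1+r))^n] / (r − g) = 66,900 × [1 − ((1+0.0625)/(1+r))^12] / (r − 0.0625) = €590,928.41.

€590,928.41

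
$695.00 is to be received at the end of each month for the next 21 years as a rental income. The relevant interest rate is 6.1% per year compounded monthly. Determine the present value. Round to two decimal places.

$98,622.26

This is an ordinary annuity: 252 payments of $695.00 at the end of each month.
Periodic rate r = 0.061/12 per month; n is counted in months.
PV = PMT × [(1 − (1+r)^−n)/r] = 695 × [1 − (1+r)^−252] / r = $98,622.26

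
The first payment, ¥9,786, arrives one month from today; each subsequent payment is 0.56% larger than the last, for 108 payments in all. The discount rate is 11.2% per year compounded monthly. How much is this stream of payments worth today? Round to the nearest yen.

¥864,546

Periodic rate r = 0.112/12 per month; n is counted in months.
Growing ordinary annuity: PV = PMT₁ × [1 − ((1+g)/(1+r))^n] / (r − g) = 9,786 × [1 − ((1+0.0056)/(1+r))^108] / (r − 0.0056) = ¥864,546.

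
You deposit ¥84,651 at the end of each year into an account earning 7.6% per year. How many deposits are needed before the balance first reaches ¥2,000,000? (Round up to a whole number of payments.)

Periodic rate r = 0.076 per year.
Ordinary annuity FV: 2,000,000 = 84,651 × [((1+r)^n − 1)/r].
(1+r)^n = 1 + 2,000,000 × r / 84,651, so n = ln(1 + 2,000,000·r/84,651) / ln(1+r) = 14.03.
Round up to a whole number of payments: n = 15.

15 payments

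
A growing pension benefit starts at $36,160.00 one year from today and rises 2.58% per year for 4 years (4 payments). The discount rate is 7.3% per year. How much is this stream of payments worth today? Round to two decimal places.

$126,163.08

Periodic rate r = 0.073 per year.
Growing ordinary annuity: PV = PMT₁ × [1 − ((1+g)/(1+r))^n] / (r − g) = 36,160 × [1 − ((1+0.0258)/(1+r))^4] / (r − 0.0258) = $126,163.08.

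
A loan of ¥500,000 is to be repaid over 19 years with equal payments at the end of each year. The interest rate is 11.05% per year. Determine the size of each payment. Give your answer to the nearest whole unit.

¥63,984

Level ordinary annuity; solve PV = PMT × [(1 − (1+r)^−n)/r] for PMT.
Periodic rate r = 0.1105 per year.
With n = 19: PMT = 500,000 / ([(1 − (1+r)^−n)/r]) = ¥63,984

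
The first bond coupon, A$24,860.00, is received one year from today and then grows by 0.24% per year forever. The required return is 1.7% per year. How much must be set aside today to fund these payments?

A$1,702,739.73

Periodic rate r = 0.017 per year.
Growing perpetuity (Gordon): PV = PMT₁ / (r − g) = 24,860 / (r − 0.0024) = A$1,702,739.73.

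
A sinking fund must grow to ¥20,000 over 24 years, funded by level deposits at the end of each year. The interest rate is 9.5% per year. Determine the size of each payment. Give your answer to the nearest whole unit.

Level ordinary annuity; solve FV = PMT × [((1+r)^n − 1)/r] for PMT.
Periodic rate r = 0.095 per year.
With n = 24: PMT = 20,000 / ([((1+r)^n − 1)/r]) = ¥243

¥243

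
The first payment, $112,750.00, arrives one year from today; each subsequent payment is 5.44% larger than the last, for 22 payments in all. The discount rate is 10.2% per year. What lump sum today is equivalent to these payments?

$1,472,026.20

Periodic rate r = 0.102 per year.
Growing ordinary annuity: PV = PMT₁ × [1 − ((1+g)/(1+r))^n] / (r − g) = 112,750 × [1 − ((1+0.0544)/(1+r))^22] / (r − 0.0544) = $1,472,026.20.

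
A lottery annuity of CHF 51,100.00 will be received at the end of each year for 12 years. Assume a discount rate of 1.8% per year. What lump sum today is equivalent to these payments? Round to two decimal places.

This is an ordinary annuity: 12 payments of CHF 51,100.00 at the end of each year.
Periodic rate r = 0.018 per year.
PV = PMT × [(1 − (1+r)^−n)/r] = 51,100 × [1 − (1+r)^−12] / r = CHF 547,097.63

CHF 547,097.63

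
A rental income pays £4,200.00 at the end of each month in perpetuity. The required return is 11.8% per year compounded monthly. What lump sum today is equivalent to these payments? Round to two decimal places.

Periodic rate r = 0.118/12 per month.
Level perpetuity: PV = PMT / r = 4,200 / (0.118/12) = £427,118.64.

£427,118.64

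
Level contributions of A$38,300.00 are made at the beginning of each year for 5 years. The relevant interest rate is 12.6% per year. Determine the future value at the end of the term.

A$277,256.37

This is an annuity due: 5 deposits of A$38,300.00 at the beginning of each year.
Periodic rate r = 0.126 per year.
FV = PMT × [((1+r)^n − 1)/r] × (1+r) = 38,300 × [(1+r)^5 − 1] / r × (1+r) = A$277,256.37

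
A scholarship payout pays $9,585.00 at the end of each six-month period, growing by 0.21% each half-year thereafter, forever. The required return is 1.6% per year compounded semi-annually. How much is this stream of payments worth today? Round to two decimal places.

$1,624,576.27

Periodic rate r = 0.016/2 per half-year.
Growing perpetuity (Gordon): PV = PMT₁ / (r − g) = 9,585 / (r − 0.0021) = $1,624,576.27.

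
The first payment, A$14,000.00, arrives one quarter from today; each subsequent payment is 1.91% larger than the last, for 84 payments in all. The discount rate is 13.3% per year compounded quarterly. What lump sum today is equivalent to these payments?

Periodic rate r = 0.133/4 per quarter; n is counted in quarters.
Growing ordinary annuity: PV = PMT₁ × [1 − ((1+g)/(1+r))^n] / (r − g) = 14,000 × [1 − ((1+0.0191)/(1+r))^84] / (r − 0.0191) = A$678,708.66.

A$678,708.66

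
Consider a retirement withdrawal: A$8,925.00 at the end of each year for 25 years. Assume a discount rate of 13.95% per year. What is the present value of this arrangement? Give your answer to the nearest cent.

This is an ordinary annuity: 25 payments of A$8,925.00 at the end of each year.
Periodic rate r = 0.1395 per year.
PV = PMT × [(1 − (1+r)^−n)/r] = 8,925 × [1 − (1+r)^−25] / r = A$61,534.07

A$61,534.07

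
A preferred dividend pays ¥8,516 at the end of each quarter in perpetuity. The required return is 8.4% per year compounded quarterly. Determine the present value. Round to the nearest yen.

Periodic rate r = 0.084/4 per quarter.
Level perpetuity: PV = PMT / r = 8,516 / (0.084/4) = ¥405,524.

¥405,524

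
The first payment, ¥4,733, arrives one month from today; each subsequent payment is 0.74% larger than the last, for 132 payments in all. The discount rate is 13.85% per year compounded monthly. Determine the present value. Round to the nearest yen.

Periodic rate r = 0.1385/12 per month; n is counted in months.
Growing ordinary annuity: PV = PMT₁ × [1 − ((1+g)/(1+r))^n] / (r − g) = 4,733 × [1 − ((1+0.0074)/(1+r))^132] / (r − 0.0074) = ¥477,871.

¥477,871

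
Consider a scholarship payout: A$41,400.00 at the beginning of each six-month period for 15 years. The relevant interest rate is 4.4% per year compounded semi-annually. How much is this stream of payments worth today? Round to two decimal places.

A$922,062.35

This is an annuity due: 30 payments of A$41,400.00 at the beginning of each six-month period.
Periodic rate r = 0.044/2 per half-year; n is counted in half-years.
PV = PMT × [(1 − (1+r)^−n)/r] × (1+r) = 41,400 × [1 − (1+r)^−30] / r × (1+r) = A$922,062.35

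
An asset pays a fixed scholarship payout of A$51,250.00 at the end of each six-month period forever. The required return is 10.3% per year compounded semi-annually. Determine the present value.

A$995,145.63

Periodic rate r = 0.103/2 per half-year.
Level perpetuity: PV = PMT / r = 51,250 / (0.103/2) = A$995,145.63.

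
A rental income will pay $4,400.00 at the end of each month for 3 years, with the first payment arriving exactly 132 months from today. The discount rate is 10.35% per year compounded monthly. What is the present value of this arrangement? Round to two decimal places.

Ordinary annuity of 36 payments, first payment at period 132.
Periodic rate r = 0.1035/12 per month; n is counted in months.
The ordinary-annuity PV formula values the stream one period before the first payment (period 131); discount that back 131 periods:
PV₀ = 4,400 × [1 − (1+r)^−36] / r × (1+r)^−131 = $44,044.10

$44,044.10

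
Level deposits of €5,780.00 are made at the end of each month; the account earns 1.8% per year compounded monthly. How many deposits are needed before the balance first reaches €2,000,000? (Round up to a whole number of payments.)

Periodic rate r = 0.018/12 per month; n is counted in months.
Ordinary annuity FV: 2,000,000 = 5,780 × [((1+r)^n − 1)/r].
(1+r)^n = 1 + 2,000,000 × r / 5,780, so n = ln(1 + 2,000,000·r/5,780) / ln(1+r) = 278.92.
Round up to a whole number of payments: n = 279.

279 payments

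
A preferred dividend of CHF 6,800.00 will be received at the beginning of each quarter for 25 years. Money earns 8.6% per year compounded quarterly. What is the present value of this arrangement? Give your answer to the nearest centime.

This is an annuity due: 100 payments of CHF 6,800.00 at the beginning of each quarter.
Periodic rate r = 0.086/4 per quarter; n is counted in quarters.
PV = PMT × [(1 − (1+r)^−n)/r] × (1+r) = 6,800 × [1 − (1+r)^−100] / r × (1+r) = CHF 284,578.09

CHF 284,578.09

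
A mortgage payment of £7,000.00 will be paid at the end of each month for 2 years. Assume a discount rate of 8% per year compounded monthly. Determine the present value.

This is an ordinary annuity: 24 payments of £7,000.00 at the end of each month.
Periodic rate r = 0.08/12 per month; n is counted in months.
PV = PMT × [(1 − (1+r)^−n)/r] = 7,000 × [1 − (1+r)^−24] / r = £154,773.81

£154,773.81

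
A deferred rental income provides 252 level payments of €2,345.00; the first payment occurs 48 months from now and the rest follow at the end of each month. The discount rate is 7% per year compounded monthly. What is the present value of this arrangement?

€235,223.29

Ordinary annuity of 252 payments, first payment at period 48.
Periodic rate r = 0.07/12 per month; n is counted in months.
The ordinary-annuity PV formula values the stream one period before the first payment (period 47); discount that back 47 periods:
PV₀ = 2,345 × [1 − (1+r)^−252] / r × (1+r)^−47 = €235,223.29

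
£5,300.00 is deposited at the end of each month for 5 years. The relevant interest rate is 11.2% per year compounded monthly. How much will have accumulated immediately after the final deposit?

£423,696.15

This is an ordinary annuity: 60 deposits of £5,300.00 at the end of each month.
Periodic rate r = 0.112/12 per month; n is counted in months.
FV = PMT × [((1+r)^n − 1)/r] = 5,300 × [(1+r)^60 − 1] / r = £423,696.15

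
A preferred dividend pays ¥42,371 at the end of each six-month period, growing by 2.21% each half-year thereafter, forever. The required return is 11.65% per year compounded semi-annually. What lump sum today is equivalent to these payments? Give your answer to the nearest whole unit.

Periodic rate r = 0.1165/2 per half-year.
Growing perpetuity (Gordon): PV = PMT₁ / (r − g) = 42,371 / (r − 0.0221) = ¥1,172,089.

¥1,172,089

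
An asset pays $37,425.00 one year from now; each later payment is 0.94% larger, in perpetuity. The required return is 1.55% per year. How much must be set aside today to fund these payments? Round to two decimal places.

$6,135,245.90

Periodic rate r = 0.0155 per year.
Growing perpetuity (Gordon): PV = PMT₁ / (r − g) = 37,425 / (r − 0.0094) = $6,135,245.90.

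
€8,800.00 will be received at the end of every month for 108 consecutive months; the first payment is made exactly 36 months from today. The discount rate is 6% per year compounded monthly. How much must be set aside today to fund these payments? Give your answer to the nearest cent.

Ordinary annuity of 108 payments, first payment at period 36.
Periodic rate r = 0.06/12 per month; n is counted in months.
The ordinary-annuity PV formula values the stream one period before the first payment (period 35); discount that back 35 periods:
PV₀ = 8,800 × [1 − (1+r)^−108] / r × (1+r)^−35 = €615,575.36

€615,575.36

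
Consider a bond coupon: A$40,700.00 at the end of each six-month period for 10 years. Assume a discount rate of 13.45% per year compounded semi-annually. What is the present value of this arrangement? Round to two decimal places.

A$440,547.97

This is an ordinary annuity: 20 payments of A$40,700.00 at the end of each six-month period.
Periodic rate r = 0.1345/2 per half-year; n is counted in half-years.
PV = PMT × [(1 − (1+r)^−n)/r] = 40,700 × [1 − (1+r)^−20] / r = A$440,547.97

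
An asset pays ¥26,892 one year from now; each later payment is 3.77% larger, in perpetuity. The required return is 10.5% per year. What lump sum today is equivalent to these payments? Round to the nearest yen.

¥399,584

Periodic rate r = 0.105 per year.
Growing perpetuity (Gordon): PV = PMT₁ / (r − g) = 26,892 / (r − 0.0377) = ¥399,584.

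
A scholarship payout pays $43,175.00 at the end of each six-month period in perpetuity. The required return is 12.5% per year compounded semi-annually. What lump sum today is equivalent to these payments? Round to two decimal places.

Periodic rate r = 0.125/2 per half-year.
Level perpetuity: PV = PMT / r = 43,175 / (0.125/2) = $690,800.00.

$690,800.00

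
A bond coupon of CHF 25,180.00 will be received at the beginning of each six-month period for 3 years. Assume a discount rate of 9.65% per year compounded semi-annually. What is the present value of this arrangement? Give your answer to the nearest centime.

CHF 134,725.62

This is an annuity due: 6 payments of CHF 25,180.00 at the beginning of each six-month period.
Periodic rate r = 0.0965/2 per half-year; n is counted in half-years.
PV = PMT × [(1 − (1+r)^−n)/r] × (1+r) = 25,180 × [1 − (1+r)^−6] / r × (1+r) = CHF 134,725.62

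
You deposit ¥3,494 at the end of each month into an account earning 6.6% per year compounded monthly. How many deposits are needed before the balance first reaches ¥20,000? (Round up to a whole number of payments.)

Periodic rate r = 0.066/12 per month; n is counted in months.
Ordinary annuity FV: 20,000 = 3,494 × [((1+r)^n − 1)/r].
(1+r)^n = 1 + 20,000 × r / 3,494, so n = ln(1 + 20,000·r/3,494) / ln(1+r) = 5.65.
Round up to a whole number of payments: n = 6.

6 payments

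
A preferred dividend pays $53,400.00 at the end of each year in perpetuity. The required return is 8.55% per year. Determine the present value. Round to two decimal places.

$624,561.40

Periodic rate r = 0.0855 per year.
Level perpetuity: PV = PMT / r = 53,400 / (0.0855) = $624,561.40.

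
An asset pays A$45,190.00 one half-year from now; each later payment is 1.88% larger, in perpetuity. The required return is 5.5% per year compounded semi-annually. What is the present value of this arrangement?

Periodic rate r = 0.055/2 per half-year.
Growing perpetuity (Gordon): PV = PMT₁ / (r − g) = 45,190 / (r − 0.0188) = A$5,194,252.87.

A$5,194,252.87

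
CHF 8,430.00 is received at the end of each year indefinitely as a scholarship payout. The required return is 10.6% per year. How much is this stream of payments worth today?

CHF 79,528.30

Periodic rate r = 0.106 per year.
Level perpetuity: PV = PMT / r = 8,430 / (0.106) = CHF 79,528.30.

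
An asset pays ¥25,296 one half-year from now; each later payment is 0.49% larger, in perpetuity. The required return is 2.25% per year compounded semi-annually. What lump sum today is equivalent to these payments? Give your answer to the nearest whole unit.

Periodic rate r = 0.0225/2 per half-year.
Growing perpetuity (Gordon): PV = PMT₁ / (r − g) = 25,296 / (r − 0.0049) = ¥3,983,622.

¥3,983,622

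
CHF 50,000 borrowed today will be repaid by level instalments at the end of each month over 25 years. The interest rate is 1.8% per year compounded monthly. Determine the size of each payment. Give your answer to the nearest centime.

Level ordinary annuity; solve PV = PMT × [(1 − (1+r)^−n)/r] for PMT.
Periodic rate r = 0.018/12 per month; n is counted in months.
With n = 300: PMT = 50,000 / ([(1 − (1+r)^−n)/r]) = CHF 207.09

CHF 207.09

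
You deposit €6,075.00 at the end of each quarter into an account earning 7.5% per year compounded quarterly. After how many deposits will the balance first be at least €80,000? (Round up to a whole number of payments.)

12 payments

Periodic rate r = 0.075/4 per quarter; n is counted in quarters.
Ordinary annuity FV: 80,000 = 6,075 × [((1+r)^n − 1)/r].
(1+r)^n = 1 + 80,000 × r / 6,075, so n = ln(1 + 80,000·r/6,075) / ln(1+r) = 11.88.
Round up to a whole number of payments: n = 12.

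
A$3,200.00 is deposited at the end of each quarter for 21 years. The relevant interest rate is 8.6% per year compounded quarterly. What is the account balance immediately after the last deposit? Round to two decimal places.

A$739,820.84

This is an ordinary annuity: 84 deposits of A$3,200.00 at the end of each quarter.
Periodic rate r = 0.086/4 per quarter; n is counted in quarters.
FV = PMT × [((1+r)^n − 1)/r] = 3,200 × [(1+r)^84 − 1] / r = A$739,820.84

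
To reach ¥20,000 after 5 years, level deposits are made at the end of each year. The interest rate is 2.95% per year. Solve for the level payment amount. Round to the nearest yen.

¥3,771

Level ordinary annuity; solve FV = PMT × [((1+r)^n − 1)/r] for PMT.
Periodic rate r = 0.0295 per year.
With n = 5: PMT = 20,000 / ([((1+r)^n − 1)/r]) = ¥3,771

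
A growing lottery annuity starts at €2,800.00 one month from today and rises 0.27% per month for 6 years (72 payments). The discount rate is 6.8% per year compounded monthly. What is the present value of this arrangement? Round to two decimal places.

Periodic rate r = 0.068/12 per month; n is counted in months.
Growing ordinary annuity: PV = PMT₁ × [1 − ((1+g)/(1+r))^n] / (r − g) = 2,800 × [1 − ((1+0.0027)/(1+r))^72] / (r − 0.0027) = €180,845.13.

€180,845.13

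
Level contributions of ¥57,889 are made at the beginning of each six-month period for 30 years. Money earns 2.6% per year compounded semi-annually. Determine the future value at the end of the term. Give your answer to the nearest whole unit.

This is an annuity due: 60 deposits of ¥57,889 at the beginning of each six-month period.
Periodic rate r = 0.026/2 per half-year; n is counted in half-years.
FV = PMT × [((1+r)^n − 1)/r] × (1+r) = 57,889 × [(1+r)^60 − 1] / r × (1+r) = ¥5,280,152

¥5,280,152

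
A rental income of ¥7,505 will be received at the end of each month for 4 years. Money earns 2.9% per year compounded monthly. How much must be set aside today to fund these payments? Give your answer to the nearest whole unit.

¥339,744

This is an ordinary annuity: 48 payments of ¥7,505 at the end of each month.
Periodic rate r = 0.029/12 per month; n is counted in months.
PV = PMT × [(1 − (1+r)^−n)/r] = 7,505 × [1 − (1+r)^−48] / r = ¥339,744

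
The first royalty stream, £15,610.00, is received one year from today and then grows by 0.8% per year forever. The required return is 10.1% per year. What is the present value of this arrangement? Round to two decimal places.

£167,849.46

Periodic rate r = 0.101 per year.
Growing perpetuity (Gordon): PV = PMT₁ / (r − g) = 15,610 / (r − 0.008) = £167,849.46.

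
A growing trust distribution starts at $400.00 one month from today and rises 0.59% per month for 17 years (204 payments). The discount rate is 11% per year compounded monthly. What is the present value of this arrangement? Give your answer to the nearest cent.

$59,250.73

Periodic rate r = 0.11/12 per month; n is counted in months.
Growing ordinary annuity: PV = PMT₁ × [1 − ((1+g)/(1+r))^n] / (r − g) = 400 × [1 − ((1+0.0059)/(1+r))^204] / (r − 0.0059) = $59,250.73.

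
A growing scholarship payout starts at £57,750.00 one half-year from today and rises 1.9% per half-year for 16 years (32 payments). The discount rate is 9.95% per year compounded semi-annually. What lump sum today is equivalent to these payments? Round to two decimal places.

£1,152,724.04

Periodic rate r = 0.0995/2 per half-year; n is counted in half-years.
Growing ordinary annuity: PV = PMT₁ × [1 − ((1+g)/(1+r))^n] / (r − g) = 57,750 × [1 − ((1+0.019)/(1+r))^32] / (r − 0.019) = £1,152,724.04.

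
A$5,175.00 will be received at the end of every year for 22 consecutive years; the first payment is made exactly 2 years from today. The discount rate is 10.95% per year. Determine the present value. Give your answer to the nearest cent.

A$38,265.21

Ordinary annuity of 22 payments, first payment at period 2.
Periodic rate r = 0.1095 per year.
The ordinary-annuity PV formula values the stream one period before the first payment (period 1); discount that back 1 periods:
PV₀ = 5,175 × [1 − (1+r)^−22] / r × (1+r)^−1 = A$38,265.21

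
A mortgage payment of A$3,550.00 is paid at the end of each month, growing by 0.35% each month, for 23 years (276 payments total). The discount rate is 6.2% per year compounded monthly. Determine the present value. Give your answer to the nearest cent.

A$782,694.59

Periodic rate r = 0.062/12 per month; n is counted in months.
Growing ordinary annuity: PV = PMT₁ × [1 − ((1+g)/(1+r))^n] / (r − g) = 3,550 × [1 − ((1+0.0035)/(1+r))^276] / (r − 0.0035) = A$782,694.59.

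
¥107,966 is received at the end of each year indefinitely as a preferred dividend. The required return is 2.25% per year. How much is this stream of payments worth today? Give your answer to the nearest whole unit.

Periodic rate r = 0.0225 per year.
Level perpetuity: PV = PMT / r = 107,966 / (0.0225) = ¥4,798,489.

¥4,798,489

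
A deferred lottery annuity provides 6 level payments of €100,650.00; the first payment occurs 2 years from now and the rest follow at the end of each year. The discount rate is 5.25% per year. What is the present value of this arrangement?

Ordinary annuity of 6 payments, first payment at period 2.
Periodic rate r = 0.0525 per year.
The ordinary-annuity PV formula values the stream one period before the first payment (period 1); discount that back 1 periods:
PV₀ = 100,650 × [1 − (1+r)^−6] / r × (1+r)^−1 = €481,529.00

€481,529.00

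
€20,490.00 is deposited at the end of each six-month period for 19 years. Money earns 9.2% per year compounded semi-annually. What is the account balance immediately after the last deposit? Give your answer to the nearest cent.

€2,014,865.63

This is an ordinary annuity: 38 deposits of €20,490.00 at the end of each six-month period.
Periodic rate r = 0.092/2 per half-year; n is counted in half-years.
FV = PMT × [((1+r)^n − 1)/r] = 20,490 × [(1+r)^38 − 1] / r = €2,014,865.63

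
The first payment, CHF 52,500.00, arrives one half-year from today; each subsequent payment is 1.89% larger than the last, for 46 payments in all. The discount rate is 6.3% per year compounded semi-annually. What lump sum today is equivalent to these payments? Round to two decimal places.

Periodic rate r = 0.063/2 per half-year; n is counted in half-years.
Growing ordinary annuity: PV = PMT₁ × [1 − ((1+g)/(1+r))^n] / (r − g) = 52,500 × [1 − ((1+0.0189)/(1+r))^46] / (r − 0.0189) = CHF 1,799,352.29.

CHF 1,799,352.29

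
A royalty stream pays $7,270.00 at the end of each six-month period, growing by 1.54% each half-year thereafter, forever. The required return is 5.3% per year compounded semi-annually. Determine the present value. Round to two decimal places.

$654,954.95

Periodic rate r = 0.053/2 per half-year.
Growing perpetuity (Gordon): PV = PMT₁ / (r − g) = 7,270 / (r − 0.0154) = $654,954.95.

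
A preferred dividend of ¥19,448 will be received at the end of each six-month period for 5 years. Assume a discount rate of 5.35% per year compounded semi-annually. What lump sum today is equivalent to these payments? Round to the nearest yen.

This is an ordinary annuity: 10 payments of ¥19,448 at the end of each six-month period.
Periodic rate r = 0.0535/2 per half-year; n is counted in half-years.
PV = PMT × [(1 − (1+r)^−n)/r] = 19,448 × [1 − (1+r)^−10] / r = ¥168,681

¥168,681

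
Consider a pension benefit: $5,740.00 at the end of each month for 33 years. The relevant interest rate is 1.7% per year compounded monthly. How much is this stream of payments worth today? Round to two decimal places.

$1,738,755.15

This is an ordinary annuity: 396 payments of $5,740.00 at the end of each month.
Periodic rate r = 0.017/12 per month; n is counted in months.
PV = PMT × [(1 − (1+r)^−n)/r] = 5,740 × [1 − (1+r)^−396] / r = $1,738,755.15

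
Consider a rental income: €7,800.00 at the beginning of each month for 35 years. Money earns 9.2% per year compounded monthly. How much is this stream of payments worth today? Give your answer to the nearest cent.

This is an annuity due: 420 payments of €7,800.00 at the beginning of each month.
Periodic rate r = 0.092/12 per month; n is counted in months.
PV = PMT × [(1 − (1+r)^−n)/r] × (1+r) = 7,800 × [1 − (1+r)^−420] / r × (1+r) = €983,723.59

€983,723.59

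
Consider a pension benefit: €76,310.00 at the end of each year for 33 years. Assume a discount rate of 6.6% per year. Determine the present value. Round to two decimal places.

€1,015,914.68

This is an ordinary annuity: 33 payments of €76,310.00 at the end of each year.
Periodic rate r = 0.066 per year.
PV = PMT × [(1 − (1+r)^−n)/r] = 76,310 × [1 − (1+r)^−33] / r = €1,015,914.68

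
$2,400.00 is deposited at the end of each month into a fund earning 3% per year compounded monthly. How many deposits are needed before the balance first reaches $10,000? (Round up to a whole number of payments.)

Periodic rate r = 0.03/12 per month; n is counted in months.
Ordinary annuity FV: 10,000 = 2,400 × [((1+r)^n − 1)/r].
(1+r)^n = 1 + 10,000 × r / 2,400, so n = ln(1 + 10,000·r/2,400) / ln(1+r) = 4.15.
Round up to a whole number of payments: n = 5.

5 payments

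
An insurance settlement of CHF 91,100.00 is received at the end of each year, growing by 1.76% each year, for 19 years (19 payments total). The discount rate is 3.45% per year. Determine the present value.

CHF 1,448,527.87

Periodic rate r = 0.0345 per year.
Growing ordinary annuity: PV = PMT₁ × [1 − ((1+g)/(1+r))^n] / (r − g) = 91,100 × [1 − ((1+0.0176)/(1+r))^19] / (r − 0.0176) = CHF 1,448,527.87.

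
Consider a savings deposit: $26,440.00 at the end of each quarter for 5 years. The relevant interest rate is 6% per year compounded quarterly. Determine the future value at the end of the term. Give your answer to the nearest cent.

$611,389.76

This is an ordinary annuity: 20 deposits of $26,440.00 at the end of each quarter.
Periodic rate r = 0.06/4 per quarter; n is counted in quarters.
FV = PMT × [((1+r)^n − 1)/r] = 26,440 × [(1+r)^20 − 1] / r = $611,389.76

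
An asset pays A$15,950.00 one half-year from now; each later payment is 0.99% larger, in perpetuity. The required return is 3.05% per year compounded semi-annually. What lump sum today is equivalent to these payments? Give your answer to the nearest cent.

Periodic rate r = 0.0305/2 per half-year.
Growing perpetuity (Gordon): PV = PMT₁ / (r − g) = 15,950 / (r − 0.0099) = A$2,981,308.41.

A$2,981,308.41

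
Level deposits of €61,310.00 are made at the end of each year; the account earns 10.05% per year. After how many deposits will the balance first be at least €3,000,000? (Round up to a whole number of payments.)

Periodic rate r = 0.1005 per year.
Ordinary annuity FV: 3,000,000 = 61,310 × [((1+r)^n − 1)/r].
(1+r)^n = 1 + 3,000,000 × r / 61,310, so n = ln(1 + 3,000,000·r/61,310) / ln(1+r) = 18.57.
Round up to a whole number of payments: n = 19.

19 payments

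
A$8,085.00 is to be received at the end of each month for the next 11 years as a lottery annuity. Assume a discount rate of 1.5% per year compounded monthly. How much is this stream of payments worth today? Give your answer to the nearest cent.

This is an ordinary annuity: 132 payments of A$8,085.00 at the end of each month.
Periodic rate r = 0.015/12 per month; n is counted in months.
PV = PMT × [(1 − (1+r)^−n)/r] = 8,085 × [1 − (1+r)^−132] / r = A$983,258.41

A$983,258.41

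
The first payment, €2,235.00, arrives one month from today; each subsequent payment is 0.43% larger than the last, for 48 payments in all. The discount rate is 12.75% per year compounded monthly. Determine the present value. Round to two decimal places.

Periodic rate r = 0.1275/12 per month; n is counted in months.
Growing ordinary annuity: PV = PMT₁ × [1 − ((1+g)/(1+r))^n] / (r − g) = 2,235 × [1 − ((1+0.0043)/(1+r))^48] / (r − 0.0043) = €91,938.11.

€91,938.11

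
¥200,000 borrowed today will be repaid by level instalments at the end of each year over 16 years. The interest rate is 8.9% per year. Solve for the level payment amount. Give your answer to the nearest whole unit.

Level ordinary annuity; solve PV = PMT × [(1 − (1+r)^−n)/r] for PMT.
Periodic rate r = 0.089 per year.
With n = 16: PMT = 200,000 / ([(1 − (1+r)^−n)/r]) = ¥23,912

¥23,912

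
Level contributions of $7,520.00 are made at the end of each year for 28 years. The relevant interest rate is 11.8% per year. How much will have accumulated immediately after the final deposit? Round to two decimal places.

$1,384,063.72

This is an ordinary annuity: 28 deposits of $7,520.00 at the end of each year.
Periodic rate r = 0.118 per year.
FV = PMT × [((1+r)^n − 1)/r] = 7,520 × [(1+r)^28 − 1] / r = $1,384,063.72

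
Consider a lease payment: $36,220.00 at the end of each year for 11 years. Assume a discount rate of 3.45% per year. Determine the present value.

This is an ordinary annuity: 11 payments of $36,220.00 at the end of each year.
Periodic rate r = 0.0345 per year.
PV = PMT × [(1 − (1+r)^−n)/r] = 36,220 × [1 − (1+r)^−11] / r = $326,928.97

$326,928.97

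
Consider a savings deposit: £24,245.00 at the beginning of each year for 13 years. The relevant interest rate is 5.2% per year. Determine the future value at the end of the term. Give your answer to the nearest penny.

£457,572.38

This is an annuity due: 13 deposits of £24,245.00 at the beginning of each year.
Periodic rate r = 0.052 per year.
FV = PMT × [((1+r)^n − 1)/r] × (1+r) = 24,245 × [(1+r)^13 − 1] / r × (1+r) = £457,572.38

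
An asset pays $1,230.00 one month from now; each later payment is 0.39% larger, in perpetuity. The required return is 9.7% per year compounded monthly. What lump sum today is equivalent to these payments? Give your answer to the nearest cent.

$294,023.90

Periodic rate r = 0.097/12 per month.
Growing perpetuity (Gordon): PV = PMT₁ / (r − g) = 1,230 / (r − 0.0039) = $294,023.90.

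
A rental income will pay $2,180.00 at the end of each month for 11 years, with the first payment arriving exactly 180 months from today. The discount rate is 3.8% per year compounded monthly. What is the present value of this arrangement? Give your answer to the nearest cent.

$133,377.67

Ordinary annuity of 132 payments, first payment at period 180.
Periodic rate r = 0.038/12 per month; n is counted in months.
The ordinary-annuity PV formula values the stream one period before the first payment (period 179); discount that back 179 periods:
PV₀ = 2,180 × [1 − (1+r)^−132] / r × (1+r)^−179 = $133,377.67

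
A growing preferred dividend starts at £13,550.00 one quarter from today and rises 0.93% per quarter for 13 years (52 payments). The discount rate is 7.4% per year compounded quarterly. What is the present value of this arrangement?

Periodic rate r = 0.074/4 per quarter; n is counted in quarters.
Growing ordinary annuity: PV = PMT₁ × [1 − ((1+g)/(1+r))^n] / (r − g) = 13,550 × [1 − ((1+0.0093)/(1+r))^52] / (r − 0.0093) = £554,002.91.

£554,002.91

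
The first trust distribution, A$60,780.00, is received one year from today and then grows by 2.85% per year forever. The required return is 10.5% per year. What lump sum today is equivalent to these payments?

Periodic rate r = 0.105 per year.
Growing perpetuity (Gordon): PV = PMT₁ / (r − g) = 60,780 / (r − 0.0285) = A$794,509.80.

A$794,509.80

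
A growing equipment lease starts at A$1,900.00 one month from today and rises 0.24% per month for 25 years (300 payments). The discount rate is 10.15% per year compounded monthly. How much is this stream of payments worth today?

A$262,174.15

Periodic rate r = 0.1015/12 per month; n is counted in months.
Growing ordinary annuity: PV = PMT₁ × [1 − ((1+g)/(1+r))^n] / (r − g) = 1,900 × [1 − ((1+0.0024)/(1+r))^300] / (r − 0.0024) = A$262,174.15.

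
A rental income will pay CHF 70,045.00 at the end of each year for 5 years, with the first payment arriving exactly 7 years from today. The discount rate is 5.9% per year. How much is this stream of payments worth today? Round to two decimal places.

CHF 209,753.71

Ordinary annuity of 5 payments, first payment at period 7.
Periodic rate r = 0.059 per year.
The ordinary-annuity PV formula values the stream one period before the first payment (period 6); discount that back 6 periods:
PV₀ = 70,045 × [1 − (1+r)^−5] / r × (1+r)^−6 = CHF 209,753.71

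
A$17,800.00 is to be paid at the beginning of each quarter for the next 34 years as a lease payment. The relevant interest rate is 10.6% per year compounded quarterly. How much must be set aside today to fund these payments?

This is an annuity due: 136 payments of A$17,800.00 at the beginning of each quarter.
Periodic rate r = 0.106/4 per quarter; n is counted in quarters.
PV = PMT × [(1 − (1+r)^−n)/r] × (1+r) = 17,800 × [1 − (1+r)^−136] / r × (1+r) = A$669,832.14

A$669,832.14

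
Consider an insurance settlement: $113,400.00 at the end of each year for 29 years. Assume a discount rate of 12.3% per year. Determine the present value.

$890,058.25

This is an ordinary annuity: 29 payments of $113,400.00 at the end of each year.
Periodic rate r = 0.123 per year.
PV = PMT × [(1 − (1+r)^−n)/r] = 113,400 × [1 − (1+r)^−29] / r = $890,058.25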